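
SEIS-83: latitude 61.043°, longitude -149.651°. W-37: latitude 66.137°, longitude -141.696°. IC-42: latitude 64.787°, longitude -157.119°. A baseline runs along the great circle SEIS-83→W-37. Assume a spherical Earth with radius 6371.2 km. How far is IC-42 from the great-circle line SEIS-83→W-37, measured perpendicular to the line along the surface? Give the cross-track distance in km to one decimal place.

δ₁₃ = central angle SEIS-83→IC-42 = 0.088161 rad  (haversine)
θ₁₃ = bearing SEIS-83→IC-42 = 321.036°,  θ₁₂ = bearing SEIS-83→W-37 = 31.269°
dₓₜ = R·arcsin(sin δ₁₃ · sin(θ₁₃ − θ₁₂)) = 6371.2·arcsin(0.08805·sin(289.767°)) = -528.514 km
|dₓₜ| = 528.514 km

528.5 km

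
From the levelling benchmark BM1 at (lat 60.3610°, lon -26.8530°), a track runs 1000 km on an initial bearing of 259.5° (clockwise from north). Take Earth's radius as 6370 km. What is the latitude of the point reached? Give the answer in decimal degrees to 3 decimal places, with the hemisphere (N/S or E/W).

δ = d/R = 1000/6370 = 0.156986 rad
φ₂ = arcsin(sin φ₁ cos δ + cos φ₁ sin δ cos θ)
   = arcsin(0.86916·0.98770 + 0.49453·0.15634·-0.18224) = 57.60564°
λ₂ = λ₁ + atan2(sin θ sin δ cos φ₁, cos δ − sin φ₁ sin φ₂) = -43.52758°

57.606°N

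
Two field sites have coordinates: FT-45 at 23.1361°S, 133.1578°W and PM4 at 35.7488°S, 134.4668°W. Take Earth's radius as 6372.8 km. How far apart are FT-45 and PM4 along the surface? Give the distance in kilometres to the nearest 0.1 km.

1408.5 km

Δφ = -12.6127°,  Δλ = -1.3090°
a = sin²(Δφ/2) + cos φ₁ cos φ₂ sin²(Δλ/2) = 0.012163
c = 2·arcsin(√a) = 0.221023 rad = 12.6637°
d = R·c = 6372.8 × 0.221023 = 1408.5 km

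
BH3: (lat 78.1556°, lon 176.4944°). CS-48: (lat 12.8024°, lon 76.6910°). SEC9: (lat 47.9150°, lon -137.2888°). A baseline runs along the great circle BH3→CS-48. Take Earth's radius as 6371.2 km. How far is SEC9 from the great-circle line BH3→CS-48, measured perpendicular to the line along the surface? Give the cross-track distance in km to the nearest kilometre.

δ₁₃ = central angle BH3→SEC9 = 0.606694 rad  (haversine)
θ₁₃ = bearing BH3→SEC9 = 121.931°,  θ₁₂ = bearing BH3→CS-48 = 282.213°
dₓₜ = R·arcsin(sin δ₁₃ · sin(θ₁₃ − θ₁₂)) = 6371.2·arcsin(0.57015·sin(-160.282°)) = -1233.267 km
|dₓₜ| = 1233.267 km

1233 km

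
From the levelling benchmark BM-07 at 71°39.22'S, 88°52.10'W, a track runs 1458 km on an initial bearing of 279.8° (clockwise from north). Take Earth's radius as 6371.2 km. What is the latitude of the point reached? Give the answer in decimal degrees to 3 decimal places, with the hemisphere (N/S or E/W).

BM-07: φ = -71.65367°, λ = -88.86833°
δ = d/R = 1458/6371.2 = 0.228842 rad
φ₂ = arcsin(sin φ₁ cos δ + cos φ₁ sin δ cos θ)
   = arcsin(-0.94917·0.97393 + 0.31476·0.22685·0.17021) = -65.82131°
λ₂ = λ₁ + atan2(sin θ sin δ cos φ₁, cos δ − sin φ₁ sin φ₂) = -121.94586°

65.821°S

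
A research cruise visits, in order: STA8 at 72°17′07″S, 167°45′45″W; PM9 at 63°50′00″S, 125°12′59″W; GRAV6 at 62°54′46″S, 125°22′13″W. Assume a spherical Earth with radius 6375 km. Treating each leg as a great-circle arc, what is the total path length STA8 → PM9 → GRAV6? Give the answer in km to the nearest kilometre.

STA8: φ = -72.28528°, λ = -167.76250°
PM9: φ = -63.83333°, λ = -125.21639°
GRAV6: φ = -62.91278°, λ = -125.37028°
STA8→PM9: c = 0.305110 rad, d = 1945.08 km
PM9→GRAV6: c = 0.016112 rad, d = 102.71 km
Total = 1945.08 + 102.71 = 2047.79 km

2048 km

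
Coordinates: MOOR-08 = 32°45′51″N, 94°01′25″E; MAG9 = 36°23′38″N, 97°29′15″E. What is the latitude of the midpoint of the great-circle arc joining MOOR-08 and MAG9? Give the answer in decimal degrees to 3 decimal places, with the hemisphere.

MOOR-08: φ = +32.76417°, λ = +94.02361°
MAG9: φ = +36.39389°, λ = +97.48750°
Bx = cos φ₂ cos Δλ = 0.803486,  By = cos φ₂ sin Δλ = 0.048635
φₘ = atan2(sin φ₁ + sin φ₂, √((cos φ₁ + Bx)² + By²)) = 34.59126°
λₘ = λ₁ + atan2(By, cos φ₁ + Bx) = 95.71772°

34.591°N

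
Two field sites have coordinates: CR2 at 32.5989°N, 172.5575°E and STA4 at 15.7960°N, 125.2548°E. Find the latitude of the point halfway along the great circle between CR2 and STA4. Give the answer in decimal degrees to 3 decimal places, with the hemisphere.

26.122°N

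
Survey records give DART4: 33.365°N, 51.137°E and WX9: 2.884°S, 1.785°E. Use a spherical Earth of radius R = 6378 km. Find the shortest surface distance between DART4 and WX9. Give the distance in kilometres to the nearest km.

Δφ = -36.2490°,  Δλ = -49.3520°
a = sin²(Δφ/2) + cos φ₁ cos φ₂ sin²(Δλ/2) = 0.242157
c = 2·arcsin(√a) = 1.028987 rad = 58.9566°
d = R·c = 6378 × 1.028987 = 6562.9 km

6563 km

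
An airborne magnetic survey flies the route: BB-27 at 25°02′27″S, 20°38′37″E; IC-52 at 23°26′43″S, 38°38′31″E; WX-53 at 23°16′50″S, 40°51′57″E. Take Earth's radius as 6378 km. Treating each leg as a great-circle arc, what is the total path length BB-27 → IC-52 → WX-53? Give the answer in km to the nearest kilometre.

BB-27: φ = -25.04083°, λ = +20.64361°
IC-52: φ = -23.44528°, λ = +38.64194°
WX-53: φ = -23.28056°, λ = +40.86583°
BB-27→IC-52: c = 0.287564 rad, d = 1834.08 km
IC-52→WX-53: c = 0.035747 rad, d = 228.00 km
Total = 1834.08 + 228.00 = 2062.08 km

2062 km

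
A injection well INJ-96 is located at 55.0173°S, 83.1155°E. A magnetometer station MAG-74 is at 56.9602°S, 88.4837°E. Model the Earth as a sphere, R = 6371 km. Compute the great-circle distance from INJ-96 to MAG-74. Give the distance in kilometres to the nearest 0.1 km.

Δφ = -1.9429°,  Δλ = 5.3682°
a = sin²(Δφ/2) + cos φ₁ cos φ₂ sin²(Δλ/2) = 0.000973
c = 2·arcsin(√a) = 0.062394 rad = 3.5749°
d = R·c = 6371 × 0.062394 = 397.5 km

397.5 km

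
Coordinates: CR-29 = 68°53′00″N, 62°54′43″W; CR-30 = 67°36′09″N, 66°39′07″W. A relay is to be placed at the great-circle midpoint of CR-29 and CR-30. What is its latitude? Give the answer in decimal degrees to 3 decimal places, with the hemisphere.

68.253°N

CR-29: φ = +68.88333°, λ = -62.91194°
CR-30: φ = +67.60250°, λ = -66.65194°
Bx = cos φ₂ cos Δλ = 0.380219,  By = cos φ₂ sin Δλ = -0.024854
φₘ = atan2(sin φ₁ + sin φ₂, √((cos φ₁ + Bx)² + By²)) = 68.25341°
λₘ = λ₁ + atan2(By, cos φ₁ + Bx) = -64.83434°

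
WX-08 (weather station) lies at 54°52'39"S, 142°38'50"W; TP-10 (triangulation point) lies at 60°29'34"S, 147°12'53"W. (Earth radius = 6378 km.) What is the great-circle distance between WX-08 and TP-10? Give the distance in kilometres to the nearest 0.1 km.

WX-08: φ = -54.87750°, λ = -142.64722°
TP-10: φ = -60.49278°, λ = -147.21472°
Δφ = -5.6153°,  Δλ = -4.5675°
a = sin²(Δφ/2) + cos φ₁ cos φ₂ sin²(Δλ/2) = 0.002849
c = 2·arcsin(√a) = 0.106808 rad = 6.1197°
d = R·c = 6378 × 0.106808 = 681.2 km

681.2 km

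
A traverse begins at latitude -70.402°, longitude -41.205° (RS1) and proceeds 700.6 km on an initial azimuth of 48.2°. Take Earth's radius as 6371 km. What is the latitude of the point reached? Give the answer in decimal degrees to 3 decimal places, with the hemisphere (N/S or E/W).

65.761°S

δ = d/R = 700.6/6371 = 0.109967 rad
φ₂ = arcsin(sin φ₁ cos δ + cos φ₁ sin δ cos θ)
   = arcsin(-0.94207·0.99396 + 0.33542·0.10975·0.66653) = -65.76133°
λ₂ = λ₁ + atan2(sin θ sin δ cos φ₁, cos δ − sin φ₁ sin φ₂) = -29.71006°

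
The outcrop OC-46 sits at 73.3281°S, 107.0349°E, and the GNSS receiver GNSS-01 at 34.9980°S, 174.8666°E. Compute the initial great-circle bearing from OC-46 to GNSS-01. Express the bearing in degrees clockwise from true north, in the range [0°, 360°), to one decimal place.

Δλ = 67.8317°
y = sin Δλ · cos φ₂ = 0.758618
x = cos φ₁ sin φ₂ − sin φ₁ cos φ₂ cos Δλ = 0.131558
θ = atan2(y, x) = 80.1617° → 80.1617° (mod 360°)

80.2°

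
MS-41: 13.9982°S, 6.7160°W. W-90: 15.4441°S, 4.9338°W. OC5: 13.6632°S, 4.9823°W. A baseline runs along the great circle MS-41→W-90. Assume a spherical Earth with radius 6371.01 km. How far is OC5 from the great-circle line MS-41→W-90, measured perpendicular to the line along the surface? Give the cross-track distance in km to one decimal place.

148.9 km

δ₁₃ = central angle MS-41→OC5 = 0.029957 rad  (haversine)
θ₁₃ = bearing MS-41→OC5 = 78.953°,  θ₁₂ = bearing MS-41→W-90 = 130.215°
dₓₜ = R·arcsin(sin δ₁₃ · sin(θ₁₃ − θ₁₂)) = 6371.01·arcsin(0.02995·sin(-51.261°)) = -148.863 km
|dₓₜ| = 148.863 km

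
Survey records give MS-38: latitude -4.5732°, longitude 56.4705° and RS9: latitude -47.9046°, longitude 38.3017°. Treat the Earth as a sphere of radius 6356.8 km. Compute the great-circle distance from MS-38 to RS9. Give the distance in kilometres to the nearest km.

Δφ = -43.3314°,  Δλ = -18.1688°
a = sin²(Δφ/2) + cos φ₁ cos φ₂ sin²(Δλ/2) = 0.152960
c = 2·arcsin(√a) = 0.803655 rad = 46.0460°
d = R·c = 6356.8 × 0.803655 = 5108.7 km

5109 km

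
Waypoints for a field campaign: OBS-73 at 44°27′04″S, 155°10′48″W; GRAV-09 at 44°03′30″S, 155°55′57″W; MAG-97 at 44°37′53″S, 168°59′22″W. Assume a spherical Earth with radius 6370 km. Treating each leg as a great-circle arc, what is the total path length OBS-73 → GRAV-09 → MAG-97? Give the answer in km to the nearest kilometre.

OBS-73: φ = -44.45111°, λ = -155.18000°
GRAV-09: φ = -44.05833°, λ = -155.93250°
MAG-97: φ = -44.63139°, λ = -168.98944°
OBS-73→GRAV-09: c = 0.011640 rad, d = 74.14 km
GRAV-09→MAG-97: c = 0.163104 rad, d = 1038.97 km
Total = 74.14 + 1038.97 = 1113.12 km

1113 km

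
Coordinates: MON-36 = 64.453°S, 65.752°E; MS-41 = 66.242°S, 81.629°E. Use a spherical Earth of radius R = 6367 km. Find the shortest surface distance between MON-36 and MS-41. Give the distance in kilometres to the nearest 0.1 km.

760.0 km

Δφ = -1.7890°,  Δλ = 15.8770°
a = sin²(Δφ/2) + cos φ₁ cos φ₂ sin²(Δλ/2) = 0.003558
c = 2·arcsin(√a) = 0.119364 rad = 6.8390°
d = R·c = 6367 × 0.119364 = 760.0 km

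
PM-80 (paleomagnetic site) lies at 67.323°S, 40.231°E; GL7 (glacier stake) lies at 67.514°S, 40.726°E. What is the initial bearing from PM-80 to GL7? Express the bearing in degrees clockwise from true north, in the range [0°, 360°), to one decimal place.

Δλ = 0.4950°
y = sin Δλ · cos φ₂ = 0.003304
x = cos φ₁ sin φ₂ − sin φ₁ cos φ₂ cos Δλ = -0.003347
θ = atan2(y, x) = 135.3669° → 135.3669° (mod 360°)

135.4°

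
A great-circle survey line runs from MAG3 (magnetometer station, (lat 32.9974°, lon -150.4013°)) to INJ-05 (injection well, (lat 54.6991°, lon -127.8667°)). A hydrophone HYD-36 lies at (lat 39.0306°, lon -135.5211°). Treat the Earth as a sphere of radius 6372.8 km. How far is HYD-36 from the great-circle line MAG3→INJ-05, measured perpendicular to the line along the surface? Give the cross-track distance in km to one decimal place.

737.1 km

δ₁₃ = central angle MAG3→HYD-36 = 0.234577 rad  (haversine)
θ₁₃ = bearing MAG3→HYD-36 = 59.120°,  θ₁₂ = bearing MAG3→INJ-05 = 29.352°
dₓₜ = R·arcsin(sin δ₁₃ · sin(θ₁₃ − θ₁₂)) = 6372.8·arcsin(0.23243·sin(29.768°)) = 737.068 km
|dₓₜ| = 737.068 km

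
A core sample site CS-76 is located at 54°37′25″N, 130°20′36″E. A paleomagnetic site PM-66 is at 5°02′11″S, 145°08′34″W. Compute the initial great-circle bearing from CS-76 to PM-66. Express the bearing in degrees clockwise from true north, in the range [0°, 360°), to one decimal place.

97.4°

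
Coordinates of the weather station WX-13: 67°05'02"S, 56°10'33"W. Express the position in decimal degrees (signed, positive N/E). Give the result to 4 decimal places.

lat: 67.0839° S → -67.0839°
lon: 56.1758° W → -56.1758°

-67.0839°, -56.1758°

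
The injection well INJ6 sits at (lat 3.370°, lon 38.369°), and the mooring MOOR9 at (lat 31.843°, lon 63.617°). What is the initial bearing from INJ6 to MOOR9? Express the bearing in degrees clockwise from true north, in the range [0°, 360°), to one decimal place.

37.0°

Δλ = 25.2480°
y = sin Δλ · cos φ₂ = 0.362342
x = cos φ₁ sin φ₂ − sin φ₁ cos φ₂ cos Δλ = 0.481515
θ = atan2(y, x) = 36.9616° → 36.9616° (mod 360°)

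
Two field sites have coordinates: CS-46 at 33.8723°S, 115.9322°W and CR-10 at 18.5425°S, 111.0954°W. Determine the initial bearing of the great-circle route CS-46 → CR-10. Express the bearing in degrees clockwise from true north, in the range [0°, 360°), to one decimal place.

16.9°

Δλ = 4.8368°
y = sin Δλ · cos φ₂ = 0.079941
x = cos φ₁ sin φ₂ − sin φ₁ cos φ₂ cos Δλ = 0.262493
θ = atan2(y, x) = 16.9378° → 16.9378° (mod 360°)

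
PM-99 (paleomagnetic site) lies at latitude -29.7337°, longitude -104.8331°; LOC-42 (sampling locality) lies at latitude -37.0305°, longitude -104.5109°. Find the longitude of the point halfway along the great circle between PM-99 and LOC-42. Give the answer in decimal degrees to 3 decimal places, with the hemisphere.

Bx = cos φ₂ cos Δλ = 0.798302,  By = cos φ₂ sin Δλ = 0.004489
φₘ = atan2(sin φ₁ + sin φ₂, √((cos φ₁ + Bx)² + By²)) = -33.38220°
λₘ = λ₁ + atan2(By, cos φ₁ + Bx) = -104.67877°

104.679°W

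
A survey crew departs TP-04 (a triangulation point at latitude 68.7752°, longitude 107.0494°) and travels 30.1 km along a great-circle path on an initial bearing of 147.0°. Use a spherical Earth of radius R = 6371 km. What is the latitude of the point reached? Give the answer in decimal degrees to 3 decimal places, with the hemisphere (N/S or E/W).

68.548°N

δ = d/R = 30.1/6371 = 0.004725 rad
φ₂ = arcsin(sin φ₁ cos δ + cos φ₁ sin δ cos θ)
   = arcsin(0.93217·0.99999 + 0.36203·0.00472·-0.83867) = 68.54769°
λ₂ = λ₁ + atan2(sin θ sin δ cos φ₁, cos δ − sin φ₁ sin φ₂) = 107.45252°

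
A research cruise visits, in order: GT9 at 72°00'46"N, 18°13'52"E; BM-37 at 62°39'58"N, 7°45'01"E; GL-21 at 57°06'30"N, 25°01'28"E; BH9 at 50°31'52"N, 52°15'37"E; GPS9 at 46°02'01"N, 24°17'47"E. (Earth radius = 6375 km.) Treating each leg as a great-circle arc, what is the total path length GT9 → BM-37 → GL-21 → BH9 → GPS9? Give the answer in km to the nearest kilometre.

GT9: φ = +72.01278°, λ = +18.23111°
BM-37: φ = +62.66611°, λ = +7.75028°
GL-21: φ = +57.10833°, λ = +25.02444°
BH9: φ = +50.53111°, λ = +52.26028°
GPS9: φ = +46.03361°, λ = +24.29639°
GT9→BM-37: c = 0.177104 rad, d = 1129.04 km
BM-37→GL-21: c = 0.178834 rad, d = 1140.07 km
GL-21→BH9: c = 0.300642 rad, d = 1916.59 km
BH9→GPS9: c = 0.331988 rad, d = 2116.42 km
Total = 1129.04 + 1140.07 + 1916.59 + 2116.42 = 6302.12 km

6302 km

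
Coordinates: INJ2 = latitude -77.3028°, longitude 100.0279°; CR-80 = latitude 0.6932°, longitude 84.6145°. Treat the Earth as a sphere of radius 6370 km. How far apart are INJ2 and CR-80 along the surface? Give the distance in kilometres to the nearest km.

Δφ = 77.9960°,  Δλ = -15.4134°
a = sin²(Δφ/2) + cos φ₁ cos φ₂ sin²(Δλ/2) = 0.399962
c = 2·arcsin(√a) = 1.369362 rad = 78.4586°
d = R·c = 6370 × 1.369362 = 8722.8 km

8723 km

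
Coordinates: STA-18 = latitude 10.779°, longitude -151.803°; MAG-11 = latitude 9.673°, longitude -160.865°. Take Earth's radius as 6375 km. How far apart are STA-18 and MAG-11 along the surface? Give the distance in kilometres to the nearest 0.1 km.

Δφ = -1.1060°,  Δλ = -9.0620°
a = sin²(Δφ/2) + cos φ₁ cos φ₂ sin²(Δλ/2) = 0.006137
c = 2·arcsin(√a) = 0.156834 rad = 8.9859°
d = R·c = 6375 × 0.156834 = 999.8 km

999.8 km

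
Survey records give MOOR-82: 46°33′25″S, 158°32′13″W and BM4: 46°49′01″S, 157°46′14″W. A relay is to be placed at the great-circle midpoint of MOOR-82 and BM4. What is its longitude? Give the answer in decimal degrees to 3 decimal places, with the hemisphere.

MOOR-82: φ = -46.55694°, λ = -158.53694°
BM4: φ = -46.81694°, λ = -157.77056°
Bx = cos φ₂ cos Δλ = 0.684270,  By = cos φ₂ sin Δλ = 0.009153
φₘ = atan2(sin φ₁ + sin φ₂, √((cos φ₁ + Bx)² + By²)) = -46.68758°
λₘ = λ₁ + atan2(By, cos φ₁ + Bx) = -158.15467°

158.155°W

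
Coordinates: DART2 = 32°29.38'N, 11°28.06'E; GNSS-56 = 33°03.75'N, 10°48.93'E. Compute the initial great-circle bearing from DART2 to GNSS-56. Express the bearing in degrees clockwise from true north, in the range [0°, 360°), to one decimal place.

DART2: φ = +32.48967°, λ = +11.46767°
GNSS-56: φ = +33.06250°, λ = +10.81550°
Δλ = -0.6522°
y = sin Δλ · cos φ₂ = -0.009539
x = cos φ₁ sin φ₂ − sin φ₁ cos φ₂ cos Δλ = 0.010027
θ = atan2(y, x) = -43.5722° → 316.4278° (mod 360°)

316.4°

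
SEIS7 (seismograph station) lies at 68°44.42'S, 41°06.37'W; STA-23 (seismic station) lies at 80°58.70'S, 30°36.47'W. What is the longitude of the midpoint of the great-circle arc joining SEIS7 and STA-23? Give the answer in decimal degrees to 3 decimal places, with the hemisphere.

SEIS7: φ = -68.74033°, λ = -41.10617°
STA-23: φ = -80.97833°, λ = -30.60783°
Bx = cos φ₂ cos Δλ = 0.154183,  By = cos φ₂ sin Δλ = 0.028571
φₘ = atan2(sin φ₁ + sin φ₂, √((cos φ₁ + Bx)² + By²)) = -74.91040°
λₘ = λ₁ + atan2(By, cos φ₁ + Bx) = -37.94164°

37.942°W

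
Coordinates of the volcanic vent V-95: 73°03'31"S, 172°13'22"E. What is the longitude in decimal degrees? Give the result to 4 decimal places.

172° + 13′/60 + 22″/3600 = 172 + 0.21667 + 0.00611 = 172.2228°

172.2228°E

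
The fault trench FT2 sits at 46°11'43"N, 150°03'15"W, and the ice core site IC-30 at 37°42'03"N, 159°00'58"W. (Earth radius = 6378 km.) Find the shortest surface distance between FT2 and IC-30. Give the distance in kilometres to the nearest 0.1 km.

FT2: φ = +46.19528°, λ = -150.05417°
IC-30: φ = +37.70083°, λ = -159.01611°
Δφ = -8.4944°,  Δλ = -8.9619°
a = sin²(Δφ/2) + cos φ₁ cos φ₂ sin²(Δλ/2) = 0.008828
c = 2·arcsin(√a) = 0.188192 rad = 10.7826°
d = R·c = 6378 × 0.188192 = 1200.3 km

1200.3 km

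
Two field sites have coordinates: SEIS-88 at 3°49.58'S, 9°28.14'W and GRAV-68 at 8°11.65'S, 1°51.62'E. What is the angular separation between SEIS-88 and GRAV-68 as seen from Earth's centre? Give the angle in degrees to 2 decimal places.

12.08°

SEIS-88: φ = -3.82633°, λ = -9.46900°
GRAV-68: φ = -8.19417°, λ = +1.86033°
Δφ = -4.3678°,  Δλ = 11.3293°
a = sin²(Δφ/2) + cos φ₁ cos φ₂ sin²(Δλ/2) = 0.011074
c = 2·arcsin(√a) = 0.210857 rad = 12.0812°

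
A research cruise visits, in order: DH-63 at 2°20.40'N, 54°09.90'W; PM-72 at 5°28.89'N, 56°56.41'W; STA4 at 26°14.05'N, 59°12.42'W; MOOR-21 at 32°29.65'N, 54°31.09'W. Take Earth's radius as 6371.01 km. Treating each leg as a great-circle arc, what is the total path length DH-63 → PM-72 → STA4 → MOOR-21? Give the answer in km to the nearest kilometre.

3617 km

DH-63: φ = +2.34000°, λ = -54.16500°
PM-72: φ = +5.48150°, λ = -56.94017°
STA4: φ = +26.23417°, λ = -59.20700°
MOOR-21: φ = +32.49417°, λ = -54.51817°
DH-63→PM-72: c = 0.073081 rad, d = 465.60 km
PM-72→STA4: c = 0.364169 rad, d = 2320.13 km
STA4→MOOR-21: c = 0.130435 rad, d = 831.01 km
Total = 465.60 + 2320.13 + 831.01 = 3616.73 km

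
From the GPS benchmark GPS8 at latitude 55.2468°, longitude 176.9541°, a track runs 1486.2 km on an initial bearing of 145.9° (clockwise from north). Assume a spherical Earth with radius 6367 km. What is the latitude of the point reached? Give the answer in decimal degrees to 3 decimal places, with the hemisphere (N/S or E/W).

δ = d/R = 1486.2/6367 = 0.233422 rad
φ₂ = arcsin(sin φ₁ cos δ + cos φ₁ sin δ cos θ)
   = arcsin(0.82162·0.97288 + 0.57004·0.23131·-0.82806) = 43.64189°
λ₂ = λ₁ + atan2(sin θ sin δ cos φ₁, cos δ − sin φ₁ sin φ₂) = -172.72279°

43.642°N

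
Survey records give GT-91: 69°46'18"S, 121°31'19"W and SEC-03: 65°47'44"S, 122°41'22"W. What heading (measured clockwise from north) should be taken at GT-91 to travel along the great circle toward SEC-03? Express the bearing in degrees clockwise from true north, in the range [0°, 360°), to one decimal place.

GT-91: φ = -69.77167°, λ = -121.52194°
SEC-03: φ = -65.79556°, λ = -122.68944°
Δλ = -1.1675°
y = sin Δλ · cos φ₂ = -0.008354
x = cos φ₁ sin φ₂ − sin φ₁ cos φ₂ cos Δλ = 0.069261
θ = atan2(y, x) = -6.8774° → 353.1226° (mod 360°)

353.1°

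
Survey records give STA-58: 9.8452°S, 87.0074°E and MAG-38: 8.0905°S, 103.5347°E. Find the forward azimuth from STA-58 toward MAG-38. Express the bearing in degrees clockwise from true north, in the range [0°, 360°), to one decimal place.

85.2°

Δλ = 16.5273°
y = sin Δλ · cos φ₂ = 0.281641
x = cos φ₁ sin φ₂ − sin φ₁ cos φ₂ cos Δλ = 0.023626
θ = atan2(y, x) = 85.2048° → 85.2048° (mod 360°)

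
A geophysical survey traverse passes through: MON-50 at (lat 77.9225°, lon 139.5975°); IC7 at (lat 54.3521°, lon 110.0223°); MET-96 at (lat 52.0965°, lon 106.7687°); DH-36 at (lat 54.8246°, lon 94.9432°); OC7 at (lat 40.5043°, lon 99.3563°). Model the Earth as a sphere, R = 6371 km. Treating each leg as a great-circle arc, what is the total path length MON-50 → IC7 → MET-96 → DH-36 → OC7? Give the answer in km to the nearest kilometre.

5659 km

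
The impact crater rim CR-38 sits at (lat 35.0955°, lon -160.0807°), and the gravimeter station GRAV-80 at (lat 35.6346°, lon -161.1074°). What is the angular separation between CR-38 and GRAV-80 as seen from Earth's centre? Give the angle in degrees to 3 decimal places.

0.996°

Δφ = 0.5391°,  Δλ = -1.0267°
a = sin²(Δφ/2) + cos φ₁ cos φ₂ sin²(Δλ/2) = 0.000076
c = 2·arcsin(√a) = 0.017380 rad = 0.9958°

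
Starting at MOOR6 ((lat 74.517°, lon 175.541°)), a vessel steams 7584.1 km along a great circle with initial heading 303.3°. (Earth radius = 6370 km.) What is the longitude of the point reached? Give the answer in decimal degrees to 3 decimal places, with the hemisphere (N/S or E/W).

58.729°E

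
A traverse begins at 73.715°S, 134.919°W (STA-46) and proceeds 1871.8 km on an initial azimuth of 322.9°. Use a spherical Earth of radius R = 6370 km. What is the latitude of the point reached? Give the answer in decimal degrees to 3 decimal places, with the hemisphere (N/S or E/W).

δ = d/R = 1871.8/6370 = 0.293846 rad
φ₂ = arcsin(sin φ₁ cos δ + cos φ₁ sin δ cos θ)
   = arcsin(-0.95988·0.95714 + 0.28042·0.28964·0.79758) = -58.64470°
λ₂ = λ₁ + atan2(sin θ sin δ cos φ₁, cos δ − sin φ₁ sin φ₂) = -154.53776°

58.645°S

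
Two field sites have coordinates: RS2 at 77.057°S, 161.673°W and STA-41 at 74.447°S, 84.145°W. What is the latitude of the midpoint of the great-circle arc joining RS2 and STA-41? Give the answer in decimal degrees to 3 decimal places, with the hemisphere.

Bx = cos φ₂ cos Δλ = 0.057906,  By = cos φ₂ sin Δλ = 0.261802
φₘ = atan2(sin φ₁ + sin φ₂, √((cos φ₁ + Bx)² + By²)) = -78.77214°
λₘ = λ₁ + atan2(By, cos φ₁ + Bx) = -118.78869°

78.772°S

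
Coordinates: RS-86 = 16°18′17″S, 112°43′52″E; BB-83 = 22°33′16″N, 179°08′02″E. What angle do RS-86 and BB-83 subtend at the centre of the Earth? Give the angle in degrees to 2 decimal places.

75.69°

RS-86: φ = -16.30472°, λ = +112.73111°
BB-83: φ = +22.55444°, λ = +179.13389°
Δφ = 38.8592°,  Δλ = 66.4028°
a = sin²(Δφ/2) + cos φ₁ cos φ₂ sin²(Δλ/2) = 0.376432
c = 2·arcsin(√a) = 1.321073 rad = 75.6919°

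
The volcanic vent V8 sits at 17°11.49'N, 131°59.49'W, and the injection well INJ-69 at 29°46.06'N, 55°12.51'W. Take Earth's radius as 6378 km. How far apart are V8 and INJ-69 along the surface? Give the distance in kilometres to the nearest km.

V8: φ = +17.19150°, λ = -131.99150°
INJ-69: φ = +29.76767°, λ = -55.20850°
Δφ = 12.5762°,  Δλ = 76.7830°
a = sin²(Δφ/2) + cos φ₁ cos φ₂ sin²(Δλ/2) = 0.331827
c = 2·arcsin(√a) = 1.227762 rad = 70.3456°
d = R·c = 6378 × 1.227762 = 7830.7 km

7831 km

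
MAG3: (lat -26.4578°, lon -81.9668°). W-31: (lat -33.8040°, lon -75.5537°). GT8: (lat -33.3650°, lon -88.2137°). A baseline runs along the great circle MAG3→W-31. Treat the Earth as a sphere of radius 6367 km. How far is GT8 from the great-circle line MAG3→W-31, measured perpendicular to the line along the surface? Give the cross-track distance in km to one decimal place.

δ₁₃ = central angle MAG3→GT8 = 0.153104 rad  (haversine)
θ₁₃ = bearing MAG3→GT8 = 216.577°,  θ₁₂ = bearing MAG3→W-31 = 144.513°
dₓₜ = R·arcsin(sin δ₁₃ · sin(θ₁₃ − θ₁₂)) = 6367·arcsin(0.15251·sin(72.064°)) = 927.091 km
|dₓₜ| = 927.091 km

927.1 km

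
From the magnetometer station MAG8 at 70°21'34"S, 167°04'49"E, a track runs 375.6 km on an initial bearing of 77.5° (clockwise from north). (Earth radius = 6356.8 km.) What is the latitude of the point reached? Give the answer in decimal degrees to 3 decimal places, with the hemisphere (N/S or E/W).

MAG8: φ = -70.35944°, λ = +167.08028°
δ = d/R = 375.6/6356.8 = 0.059086 rad
φ₂ = arcsin(sin φ₁ cos δ + cos φ₁ sin δ cos θ)
   = arcsin(-0.94182·0.99825 + 0.33612·0.05905·0.21644) = -69.37082°
λ₂ = λ₁ + atan2(sin θ sin δ cos φ₁, cos δ − sin φ₁ sin φ₂) = 176.49832°

69.371°S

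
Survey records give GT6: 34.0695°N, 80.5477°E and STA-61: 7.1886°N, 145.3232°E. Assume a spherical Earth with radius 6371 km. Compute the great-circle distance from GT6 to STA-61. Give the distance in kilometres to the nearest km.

Δφ = -26.8809°,  Δλ = 64.7755°
a = sin²(Δφ/2) + cos φ₁ cos φ₂ sin²(Δλ/2) = 0.289828
c = 2·arcsin(√a) = 1.136971 rad = 65.1437°
d = R·c = 6371 × 1.136971 = 7243.6 km

7244 km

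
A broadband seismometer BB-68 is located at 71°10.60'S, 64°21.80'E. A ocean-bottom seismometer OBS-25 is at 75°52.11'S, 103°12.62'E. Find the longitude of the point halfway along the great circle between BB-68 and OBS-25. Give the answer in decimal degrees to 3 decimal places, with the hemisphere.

80.991°E

BB-68: φ = -71.17667°, λ = +64.36333°
OBS-25: φ = -75.86850°, λ = +103.21033°
Bx = cos φ₂ cos Δλ = 0.190148,  By = cos φ₂ sin Δλ = 0.153140
φₘ = atan2(sin φ₁ + sin φ₂, √((cos φ₁ + Bx)² + By²)) = -74.39585°
λₘ = λ₁ + atan2(By, cos φ₁ + Bx) = 80.99083°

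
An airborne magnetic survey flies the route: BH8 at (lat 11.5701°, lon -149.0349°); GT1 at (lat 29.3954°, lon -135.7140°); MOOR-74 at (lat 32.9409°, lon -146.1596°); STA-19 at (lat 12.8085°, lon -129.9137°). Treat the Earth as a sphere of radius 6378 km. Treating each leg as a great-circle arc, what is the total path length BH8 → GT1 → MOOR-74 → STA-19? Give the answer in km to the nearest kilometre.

6271 km

BH8→GT1: c = 0.379015 rad, d = 2417.36 km
GT1→MOOR-74: c = 0.167717 rad, d = 1069.70 km
MOOR-74→STA-19: c = 0.436533 rad, d = 2784.21 km
Total = 2417.36 + 1069.70 + 2784.21 = 6271.26 km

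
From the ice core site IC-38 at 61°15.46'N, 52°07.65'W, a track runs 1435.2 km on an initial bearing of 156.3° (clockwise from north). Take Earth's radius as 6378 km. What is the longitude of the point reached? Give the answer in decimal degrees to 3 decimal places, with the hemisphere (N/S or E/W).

IC-38: φ = +61.25767°, λ = -52.12750°
δ = d/R = 1435.2/6378 = 0.225024 rad
φ₂ = arcsin(sin φ₁ cos δ + cos φ₁ sin δ cos θ)
   = arcsin(0.87679·0.97479 + 0.48087·0.22313·-0.91566) = 49.15125°
λ₂ = λ₁ + atan2(sin θ sin δ cos φ₁, cos δ − sin φ₁ sin φ₂) = -44.24618°

44.246°W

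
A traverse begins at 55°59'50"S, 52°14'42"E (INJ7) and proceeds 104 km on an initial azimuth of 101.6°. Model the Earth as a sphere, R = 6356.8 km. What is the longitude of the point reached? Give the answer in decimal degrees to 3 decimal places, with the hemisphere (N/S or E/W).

53.895°E

INJ7: φ = -55.99722°, λ = +52.24500°
δ = d/R = 104/6356.8 = 0.016360 rad
φ₂ = arcsin(sin φ₁ cos δ + cos φ₁ sin δ cos θ)
   = arcsin(-0.82901·0.99987 + 0.55923·0.01636·-0.20108) = -56.17474°
λ₂ = λ₁ + atan2(sin θ sin δ cos φ₁, cos δ − sin φ₁ sin φ₂) = 53.89470°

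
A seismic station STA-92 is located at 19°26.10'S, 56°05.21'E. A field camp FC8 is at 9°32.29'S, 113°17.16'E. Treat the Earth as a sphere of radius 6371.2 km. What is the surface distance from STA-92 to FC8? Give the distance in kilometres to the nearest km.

STA-92: φ = -19.43500°, λ = +56.08683°
FC8: φ = -9.53817°, λ = +113.28600°
Δφ = 9.8968°,  Δλ = 57.1992°
a = sin²(Δφ/2) + cos φ₁ cos φ₂ sin²(Δλ/2) = 0.220537
c = 2·arcsin(√a) = 0.977705 rad = 56.0184°
d = R·c = 6371.2 × 0.977705 = 6229.2 km

6229 km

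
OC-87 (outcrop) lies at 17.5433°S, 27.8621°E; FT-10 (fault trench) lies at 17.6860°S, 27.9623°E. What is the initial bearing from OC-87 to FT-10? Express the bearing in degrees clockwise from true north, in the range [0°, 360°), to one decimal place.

146.2°

Δλ = 0.1002°
y = sin Δλ · cos φ₂ = 0.001666
x = cos φ₁ sin φ₂ − sin φ₁ cos φ₂ cos Δλ = -0.002491
θ = atan2(y, x) = 146.2227° → 146.2227° (mod 360°)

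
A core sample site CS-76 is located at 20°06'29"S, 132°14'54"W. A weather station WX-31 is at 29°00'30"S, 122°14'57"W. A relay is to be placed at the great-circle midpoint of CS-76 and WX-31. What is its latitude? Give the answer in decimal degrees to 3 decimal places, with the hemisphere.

CS-76: φ = -20.10806°, λ = -132.24833°
WX-31: φ = -29.00833°, λ = -122.24917°
Bx = cos φ₂ cos Δλ = 0.861265,  By = cos φ₂ sin Δλ = 0.151851
φₘ = atan2(sin φ₁ + sin φ₂, √((cos φ₁ + Bx)² + By²)) = -24.64075°
λₘ = λ₁ + atan2(By, cos φ₁ + Bx) = -127.42700°

24.641°S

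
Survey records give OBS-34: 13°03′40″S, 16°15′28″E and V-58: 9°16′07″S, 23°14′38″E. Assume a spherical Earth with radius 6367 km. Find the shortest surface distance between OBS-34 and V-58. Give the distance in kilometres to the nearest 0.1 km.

870.3 km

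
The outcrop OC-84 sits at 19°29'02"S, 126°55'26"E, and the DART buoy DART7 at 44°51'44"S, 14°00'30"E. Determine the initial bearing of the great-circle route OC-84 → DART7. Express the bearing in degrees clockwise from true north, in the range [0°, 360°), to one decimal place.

220.8°

OC-84: φ = -19.48389°, λ = +126.92389°
DART7: φ = -44.86222°, λ = +14.00833°
Δλ = -112.9156°
y = sin Δλ · cos φ₂ = -0.652866
x = cos φ₁ sin φ₂ − sin φ₁ cos φ₂ cos Δλ = -0.757064
θ = atan2(y, x) = -139.2266° → 220.7734° (mod 360°)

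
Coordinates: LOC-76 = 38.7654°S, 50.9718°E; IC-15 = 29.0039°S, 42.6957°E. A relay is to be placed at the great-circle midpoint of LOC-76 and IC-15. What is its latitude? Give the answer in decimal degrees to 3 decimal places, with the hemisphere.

Bx = cos φ₂ cos Δλ = 0.865479,  By = cos φ₂ sin Δλ = -0.125891
φₘ = atan2(sin φ₁ + sin φ₂, √((cos φ₁ + Bx)² + By²)) = -33.95368°
λₘ = λ₁ + atan2(By, cos φ₁ + Bx) = 46.59603°

33.954°S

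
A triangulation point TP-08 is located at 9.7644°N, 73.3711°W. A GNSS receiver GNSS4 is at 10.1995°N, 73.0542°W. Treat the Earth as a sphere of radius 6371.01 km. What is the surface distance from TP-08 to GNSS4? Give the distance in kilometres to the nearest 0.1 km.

Δφ = 0.4351°,  Δλ = 0.3169°
a = sin²(Δφ/2) + cos φ₁ cos φ₂ sin²(Δλ/2) = 0.000022
c = 2·arcsin(√a) = 0.009346 rad = 0.5355°
d = R·c = 6371.01 × 0.009346 = 59.5 km

59.5 km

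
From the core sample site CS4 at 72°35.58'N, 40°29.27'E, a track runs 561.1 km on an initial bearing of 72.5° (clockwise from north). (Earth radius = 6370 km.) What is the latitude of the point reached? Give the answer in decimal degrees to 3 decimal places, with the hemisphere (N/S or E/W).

73.419°N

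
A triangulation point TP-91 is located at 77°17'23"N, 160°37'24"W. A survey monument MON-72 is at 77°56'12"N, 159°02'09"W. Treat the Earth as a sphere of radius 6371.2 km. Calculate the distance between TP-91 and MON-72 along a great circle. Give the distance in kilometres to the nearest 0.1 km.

81.3 km

TP-91: φ = +77.28972°, λ = -160.62333°
MON-72: φ = +77.93667°, λ = -159.03583°
Δφ = 0.6469°,  Δλ = 1.5875°
a = sin²(Δφ/2) + cos φ₁ cos φ₂ sin²(Δλ/2) = 0.000041
c = 2·arcsin(√a) = 0.012759 rad = 0.7310°
d = R·c = 6371.2 × 0.012759 = 81.3 km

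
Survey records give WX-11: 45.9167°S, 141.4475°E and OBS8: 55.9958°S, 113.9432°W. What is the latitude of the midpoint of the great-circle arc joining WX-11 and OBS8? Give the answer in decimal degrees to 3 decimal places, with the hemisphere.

63.398°S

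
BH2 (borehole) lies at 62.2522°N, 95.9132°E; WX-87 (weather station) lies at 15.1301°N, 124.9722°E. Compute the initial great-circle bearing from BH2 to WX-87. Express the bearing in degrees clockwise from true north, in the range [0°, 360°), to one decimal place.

143.1°

Δλ = 29.0590°
y = sin Δλ · cos φ₂ = 0.468873
x = cos φ₁ sin φ₂ − sin φ₁ cos φ₂ cos Δλ = -0.625263
θ = atan2(y, x) = 143.1344° → 143.1344° (mod 360°)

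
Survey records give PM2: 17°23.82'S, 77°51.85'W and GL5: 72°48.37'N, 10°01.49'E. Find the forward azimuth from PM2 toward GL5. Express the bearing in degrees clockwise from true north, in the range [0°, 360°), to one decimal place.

17.9°

PM2: φ = -17.39700°, λ = -77.86417°
GL5: φ = +72.80617°, λ = +10.02483°
Δλ = 87.8890°
y = sin Δλ · cos φ₂ = 0.295405
x = cos φ₁ sin φ₂ − sin φ₁ cos φ₂ cos Δλ = 0.914866
θ = atan2(y, x) = 17.8949° → 17.8949° (mod 360°)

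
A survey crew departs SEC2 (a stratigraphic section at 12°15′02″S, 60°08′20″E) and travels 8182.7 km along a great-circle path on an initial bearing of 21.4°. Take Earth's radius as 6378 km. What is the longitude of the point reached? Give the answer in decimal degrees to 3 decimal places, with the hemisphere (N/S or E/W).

SEC2: φ = -12.25056°, λ = +60.13889°
δ = d/R = 8182.7/6378 = 1.282957 rad
φ₂ = arcsin(sin φ₁ cos δ + cos φ₁ sin δ cos θ)
   = arcsin(-0.21219·0.28388 + 0.97723·0.95886·0.93106) = 54.31016°
λ₂ = λ₁ + atan2(sin θ sin δ cos φ₁, cos δ − sin φ₁ sin φ₂) = 96.98758°

96.988°E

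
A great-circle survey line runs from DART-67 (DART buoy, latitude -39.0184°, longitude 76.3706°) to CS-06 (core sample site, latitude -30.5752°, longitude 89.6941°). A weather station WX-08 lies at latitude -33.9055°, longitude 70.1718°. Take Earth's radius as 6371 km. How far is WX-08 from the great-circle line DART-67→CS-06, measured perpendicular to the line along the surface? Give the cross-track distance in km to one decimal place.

774.8 km

δ₁₃ = central angle DART-67→WX-08 = 0.124573 rad  (haversine)
θ₁₃ = bearing DART-67→WX-08 = 313.841°,  θ₁₂ = bearing DART-67→CS-06 = 56.316°
dₓₜ = R·arcsin(sin δ₁₃ · sin(θ₁₃ − θ₁₂)) = 6371·arcsin(0.12425·sin(257.525°)) = -774.820 km
|dₓₜ| = 774.820 km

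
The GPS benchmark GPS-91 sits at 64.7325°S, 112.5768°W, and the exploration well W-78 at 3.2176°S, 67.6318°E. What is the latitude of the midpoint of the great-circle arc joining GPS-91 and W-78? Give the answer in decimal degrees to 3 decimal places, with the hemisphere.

59.242°S

Bx = cos φ₂ cos Δλ = -0.998417,  By = cos φ₂ sin Δλ = -0.003635
φₘ = atan2(sin φ₁ + sin φ₂, √((cos φ₁ + Bx)² + By²)) = -59.24233°
λₘ = λ₁ + atan2(By, cos φ₁ + Bx) = 67.78758°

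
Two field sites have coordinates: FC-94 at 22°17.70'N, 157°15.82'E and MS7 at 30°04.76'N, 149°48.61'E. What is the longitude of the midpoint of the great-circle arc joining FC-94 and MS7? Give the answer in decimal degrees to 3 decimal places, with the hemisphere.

FC-94: φ = +22.29500°, λ = +157.26367°
MS7: φ = +30.07933°, λ = +149.81017°
Bx = cos φ₂ cos Δλ = 0.858021,  By = cos φ₂ sin Δλ = -0.112252
φₘ = atan2(sin φ₁ + sin φ₂, √((cos φ₁ + Bx)² + By²)) = 26.23517°
λₘ = λ₁ + atan2(By, cos φ₁ + Bx) = 153.66179°

153.662°E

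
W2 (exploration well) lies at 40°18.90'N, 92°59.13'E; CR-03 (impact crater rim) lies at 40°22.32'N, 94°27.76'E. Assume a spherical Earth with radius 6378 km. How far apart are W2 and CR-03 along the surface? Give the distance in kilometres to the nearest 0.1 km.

W2: φ = +40.31500°, λ = +92.98550°
CR-03: φ = +40.37200°, λ = +94.46267°
Δφ = 0.0570°,  Δλ = 1.4772°
a = sin²(Δφ/2) + cos φ₁ cos φ₂ sin²(Δλ/2) = 0.000097
c = 2·arcsin(√a) = 0.019675 rad = 1.1273°
d = R·c = 6378 × 0.019675 = 125.5 km

125.5 km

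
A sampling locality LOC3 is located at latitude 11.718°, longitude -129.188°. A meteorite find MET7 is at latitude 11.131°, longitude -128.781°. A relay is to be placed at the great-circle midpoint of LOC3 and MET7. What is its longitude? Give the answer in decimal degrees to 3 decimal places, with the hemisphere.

128.984°W

Bx = cos φ₂ cos Δλ = 0.981164,  By = cos φ₂ sin Δλ = 0.006970
φₘ = atan2(sin φ₁ + sin φ₂, √((cos φ₁ + Bx)² + By²)) = 11.42457°
λₘ = λ₁ + atan2(By, cos φ₁ + Bx) = -128.98429°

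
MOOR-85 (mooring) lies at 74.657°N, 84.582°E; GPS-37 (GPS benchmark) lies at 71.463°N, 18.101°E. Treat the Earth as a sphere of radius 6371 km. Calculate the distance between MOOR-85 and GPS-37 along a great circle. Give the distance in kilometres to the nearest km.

2066 km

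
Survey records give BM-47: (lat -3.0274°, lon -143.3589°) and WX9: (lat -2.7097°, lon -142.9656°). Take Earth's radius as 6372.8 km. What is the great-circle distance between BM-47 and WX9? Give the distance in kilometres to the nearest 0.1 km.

56.2 km

Δφ = 0.3177°,  Δλ = 0.3933°
a = sin²(Δφ/2) + cos φ₁ cos φ₂ sin²(Δλ/2) = 0.000019
c = 2·arcsin(√a) = 0.008817 rad = 0.5052°
d = R·c = 6372.8 × 0.008817 = 56.2 km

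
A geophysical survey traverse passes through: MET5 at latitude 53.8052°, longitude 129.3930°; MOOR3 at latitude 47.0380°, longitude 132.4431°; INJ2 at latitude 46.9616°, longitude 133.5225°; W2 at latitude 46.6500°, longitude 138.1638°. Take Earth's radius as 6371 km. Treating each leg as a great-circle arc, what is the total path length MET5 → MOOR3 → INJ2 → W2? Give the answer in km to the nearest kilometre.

1220 km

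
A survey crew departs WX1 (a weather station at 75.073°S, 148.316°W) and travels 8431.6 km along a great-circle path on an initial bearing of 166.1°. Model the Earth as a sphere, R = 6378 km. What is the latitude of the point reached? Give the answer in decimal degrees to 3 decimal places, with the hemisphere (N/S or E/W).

28.704°S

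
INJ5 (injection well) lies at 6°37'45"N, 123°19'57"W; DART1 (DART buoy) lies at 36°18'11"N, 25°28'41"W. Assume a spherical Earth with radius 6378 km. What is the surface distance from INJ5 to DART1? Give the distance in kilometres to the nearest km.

10280 km

INJ5: φ = +6.62917°, λ = -123.33250°
DART1: φ = +36.30306°, λ = -25.47806°
Δφ = 29.6739°,  Δλ = 97.8544°
a = sin²(Δφ/2) + cos φ₁ cos φ₂ sin²(Δλ/2) = 0.520523
c = 2·arcsin(√a) = 1.611854 rad = 92.3524°
d = R·c = 6378 × 1.611854 = 10280.4 km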